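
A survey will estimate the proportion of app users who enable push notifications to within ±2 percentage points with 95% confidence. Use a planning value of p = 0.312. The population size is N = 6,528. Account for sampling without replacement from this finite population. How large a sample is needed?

1567

For a proportion with margin E = 0.02 at 95% confidence, z = 1.960.
n = p̂(1−p̂)(z/E)² = 0.312 × 0.688 × (1.960/0.02)² = 2061.56 — call this n₀.
Finite-population correction with N = 6,528: n = n₀ / (1 + (n₀−1)/N) = 2061.56 / 1.316 = 1566.53
Round up: n = 1567.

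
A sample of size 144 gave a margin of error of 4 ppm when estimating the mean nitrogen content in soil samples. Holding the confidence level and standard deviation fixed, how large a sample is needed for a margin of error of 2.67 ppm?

Margin of error scales as 1/√n, so n₂ = n₁·(E₁/E₂)².
n₂ = 144 × (4/2.67)² = 144 × 2.244 = 323.14
Round up: n₂ = 324.

324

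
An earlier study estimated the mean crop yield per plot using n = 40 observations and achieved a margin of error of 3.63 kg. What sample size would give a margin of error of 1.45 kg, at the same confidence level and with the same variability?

251

Margin of error scales as 1/√n, so n₂ = n₁·(E₁/E₂)².
n₂ = 40 × (3.63/1.45)² = 40 × 6.267 = 250.68
Round up: n₂ = 251.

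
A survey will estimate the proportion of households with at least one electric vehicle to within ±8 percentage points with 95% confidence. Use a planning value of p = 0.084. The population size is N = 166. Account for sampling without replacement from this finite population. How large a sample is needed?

For a proportion with margin E = 0.08 at 95% confidence, z = 1.960.
n = p̂(1−p̂)(z/E)² = 0.084 × 0.916 × (1.960/0.08)² = 46.19 — call this n₀.
Finite-population correction with N = 166: n = n₀ / (1 + (n₀−1)/N) = 46.19 / 1.272 = 36.31
Round up: n = 37.

37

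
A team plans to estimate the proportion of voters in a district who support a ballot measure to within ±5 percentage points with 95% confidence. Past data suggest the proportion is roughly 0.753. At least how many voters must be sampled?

286

For a proportion with margin E = 0.05 at 95% confidence, z = 1.960.
n = p̂(1−p̂)(z/E)² = 0.753 × 0.247 × (1.960/0.05)² = 285.80
Round up: n = 286.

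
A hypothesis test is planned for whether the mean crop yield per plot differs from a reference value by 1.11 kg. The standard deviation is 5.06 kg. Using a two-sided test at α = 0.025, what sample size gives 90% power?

For a one-sample z-test, n = ((z_{α/2} + z_β)·σ/δ)².
z_{α/2} = 2.241 (two-sided α = 0.025); z_β = 1.282 (power 90% → β = 0.1).
n = (3.523 × 5.06 / 1.11)² = 257.92
Round up: n = 258.

258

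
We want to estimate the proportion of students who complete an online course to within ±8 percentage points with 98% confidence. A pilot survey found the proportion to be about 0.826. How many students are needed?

For a proportion with margin E = 0.08 at 98% confidence, z = 2.326.
n = p̂(1−p̂)(z/E)² = 0.826 × 0.174 × (2.326/0.08)² = 121.50
Round up: n = 122.

n = 122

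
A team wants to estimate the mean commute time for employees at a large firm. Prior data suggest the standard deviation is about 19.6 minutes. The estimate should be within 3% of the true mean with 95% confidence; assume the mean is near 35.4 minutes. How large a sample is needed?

1309

For a mean, the margin of error is E = z·σ/√n, so n = (zσ/E)².
At 95% confidence, z = 1.960.
E = 3% of 35.4 = 1.062 minutes.
n = (1.960 × 19.6 / 1.062)² = 1308.50
Round up: n = 1309.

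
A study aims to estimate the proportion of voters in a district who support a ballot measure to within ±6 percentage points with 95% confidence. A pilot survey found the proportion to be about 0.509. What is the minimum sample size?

For a proportion with margin E = 0.06 at 95% confidence, z = 1.960.
n = p̂(1−p̂)(z/E)² = 0.509 × 0.491 × (1.960/0.06)² = 266.69
Round up: n = 267.

267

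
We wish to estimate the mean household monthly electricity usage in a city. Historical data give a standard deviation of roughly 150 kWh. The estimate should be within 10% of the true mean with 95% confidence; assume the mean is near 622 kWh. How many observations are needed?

23

For a mean, the margin of error is E = z·σ/√n, so n = (zσ/E)².
At 95% confidence, z = 1.960.
E = 10% of 622 = 62.2 kWh.
n = (1.960 × 150 / 62.2)² = 22.34
Round up: n = 23.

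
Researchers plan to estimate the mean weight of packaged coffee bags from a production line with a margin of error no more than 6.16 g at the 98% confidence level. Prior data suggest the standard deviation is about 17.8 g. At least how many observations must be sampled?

For a mean, the margin of error is E = z·σ/√n, so n = (zσ/E)².
At 98% confidence, z = 2.326.
n = (2.326 × 17.8 / 6.16)² = 45.17
Round up: n = 46.

n = 46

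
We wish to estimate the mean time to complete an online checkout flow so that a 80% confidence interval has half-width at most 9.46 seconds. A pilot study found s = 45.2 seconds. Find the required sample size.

38

For a mean, the margin of error is E = z·σ/√n, so n = (zσ/E)².
At 80% confidence, z = 1.282.
n = (1.282 × 45.2 / 9.46)² = 37.52
Round up: n = 38.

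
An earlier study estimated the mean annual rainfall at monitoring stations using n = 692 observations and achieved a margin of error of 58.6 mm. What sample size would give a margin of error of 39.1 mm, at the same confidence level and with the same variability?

1555

Margin of error scales as 1/√n, so n₂ = n₁·(E₁/E₂)².
n₂ = 692 × (58.6/39.1)² = 692 × 2.246 = 1554.23
Round up: n₂ = 1555.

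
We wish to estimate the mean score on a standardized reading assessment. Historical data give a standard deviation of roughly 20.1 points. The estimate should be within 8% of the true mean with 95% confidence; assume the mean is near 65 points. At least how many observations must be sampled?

For a mean, the margin of error is E = z·σ/√n, so n = (zσ/E)².
At 95% confidence, z = 1.960.
E = 8% of 65 = 5.2 points.
n = (1.960 × 20.1 / 5.2)² = 57.40
Round up: n = 58.

58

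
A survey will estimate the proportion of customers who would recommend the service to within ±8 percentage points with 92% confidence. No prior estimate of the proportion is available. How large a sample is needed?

For a proportion with margin E = 0.08 at 92% confidence, z = 1.751.
With no prior estimate, use p = 0.5, which maximizes p(1−p) at 0.25.
n = 0.25 × (z/E)² = 0.25 × (1.751/0.08)² = 119.77
Round up: n = 120.

n = 120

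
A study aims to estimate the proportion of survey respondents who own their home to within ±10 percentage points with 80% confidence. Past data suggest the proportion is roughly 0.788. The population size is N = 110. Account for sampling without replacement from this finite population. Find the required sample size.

23

For a proportion with margin E = 0.1 at 80% confidence, z = 1.282.
n = p̂(1−p̂)(z/E)² = 0.788 × 0.212 × (1.282/0.1)² = 27.46 — call this n₀.
Finite-population correction with N = 110: n = n₀ / (1 + (n₀−1)/N) = 27.46 / 1.241 = 22.13
Round up: n = 23.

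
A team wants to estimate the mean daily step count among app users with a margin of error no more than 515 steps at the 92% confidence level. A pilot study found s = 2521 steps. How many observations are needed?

74

For a mean, the margin of error is E = z·σ/√n, so n = (zσ/E)².
At 92% confidence, z = 1.751.
n = (1.751 × 2521 / 515)² = 73.47
Round up: n = 74.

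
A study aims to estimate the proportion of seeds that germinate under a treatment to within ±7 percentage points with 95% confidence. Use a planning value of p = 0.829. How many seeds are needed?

112

For a proportion with margin E = 0.07 at 95% confidence, z = 1.960.
n = p̂(1−p̂)(z/E)² = 0.829 × 0.171 × (1.960/0.07)² = 111.14
Round up: n = 112.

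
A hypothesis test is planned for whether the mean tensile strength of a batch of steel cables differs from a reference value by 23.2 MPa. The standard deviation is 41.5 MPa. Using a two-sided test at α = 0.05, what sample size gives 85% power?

For a one-sample z-test, n = ((z_{α/2} + z_β)·σ/δ)².
z_{α/2} = 1.960 (two-sided α = 0.05); z_β = 1.036 (power 85% → β = 0.15).
n = (2.996 × 41.5 / 23.2)² = 28.72
Round up: n = 29.

29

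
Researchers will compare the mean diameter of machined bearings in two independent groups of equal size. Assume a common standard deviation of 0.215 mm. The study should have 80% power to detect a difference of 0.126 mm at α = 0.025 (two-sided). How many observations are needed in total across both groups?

For two equal groups, n per group = 2·((z_{α/2} + z_β)·σ/δ)².
z_{α/2} = 2.241; z_β = 0.842 (power 80%).
n = 2 × (3.083 × 0.215 / 0.126)² = 2 × 27.67 = 55.34
Round up: n = 56 per group.
Total across both groups: 2 × 56 = 112.

112 total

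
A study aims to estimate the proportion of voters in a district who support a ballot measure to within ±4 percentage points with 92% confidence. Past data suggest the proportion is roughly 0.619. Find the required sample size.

For a proportion with margin E = 0.04 at 92% confidence, z = 1.751.
n = p̂(1−p̂)(z/E)² = 0.619 × 0.381 × (1.751/0.04)² = 451.93
Round up: n = 452.

452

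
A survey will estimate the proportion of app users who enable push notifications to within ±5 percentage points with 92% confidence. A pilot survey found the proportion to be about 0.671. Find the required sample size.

For a proportion with margin E = 0.05 at 92% confidence, z = 1.751.
n = p̂(1−p̂)(z/E)² = 0.671 × 0.329 × (1.751/0.05)² = 270.74
Round up: n = 271.

n = 271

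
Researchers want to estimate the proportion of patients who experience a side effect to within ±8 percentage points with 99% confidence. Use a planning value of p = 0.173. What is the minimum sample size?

For a proportion with margin E = 0.08 at 99% confidence, z = 2.576.
n = p̂(1−p̂)(z/E)² = 0.173 × 0.827 × (2.576/0.08)² = 148.34
Round up: n = 149.

149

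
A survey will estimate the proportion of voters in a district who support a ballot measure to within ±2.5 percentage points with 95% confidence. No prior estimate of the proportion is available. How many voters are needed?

1537

For a proportion with margin E = 0.025 at 95% confidence, z = 1.960.
With no prior estimate, use p = 0.5, which maximizes p(1−p) at 0.25.
n = 0.25 × (z/E)² = 0.25 × (1.960/0.025)² = 1536.64
Round up: n = 1537.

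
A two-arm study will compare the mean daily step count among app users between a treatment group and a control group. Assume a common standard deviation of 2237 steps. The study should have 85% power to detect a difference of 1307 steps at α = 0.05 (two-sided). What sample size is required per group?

53 per group

For two equal groups, n per group = 2·((z_{α/2} + z_β)·σ/δ)².
z_{α/2} = 1.960; z_β = 1.036 (power 85%).
n = 2 × (2.996 × 2237 / 1307)² = 2 × 26.29 = 52.58
Round up: n = 53 per group.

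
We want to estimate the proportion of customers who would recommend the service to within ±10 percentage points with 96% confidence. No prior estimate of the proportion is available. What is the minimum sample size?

106

For a proportion with margin E = 0.1 at 96% confidence, z = 2.054.
With no prior estimate, use p = 0.5, which maximizes p(1−p) at 0.25.
n = 0.25 × (z/E)² = 0.25 × (2.054/0.1)² = 105.47
Round up: n = 106.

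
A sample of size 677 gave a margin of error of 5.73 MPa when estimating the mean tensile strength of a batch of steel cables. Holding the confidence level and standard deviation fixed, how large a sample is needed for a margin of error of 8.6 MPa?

301

Margin of error scales as 1/√n, so n₂ = n₁·(E₁/E₂)².
n₂ = 677 × (5.73/8.6)² = 677 × 0.4439 = 300.52
Round up: n₂ = 301.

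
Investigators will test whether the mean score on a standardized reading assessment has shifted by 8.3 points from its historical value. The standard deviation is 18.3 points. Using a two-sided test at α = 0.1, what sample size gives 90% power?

For a one-sample z-test, n = ((z_{α/2} + z_β)·σ/δ)².
z_{α/2} = 1.645 (two-sided α = 0.1); z_β = 1.282 (power 90% → β = 0.1).
n = (2.927 × 18.3 / 8.3)² = 41.65
Round up: n = 42.

42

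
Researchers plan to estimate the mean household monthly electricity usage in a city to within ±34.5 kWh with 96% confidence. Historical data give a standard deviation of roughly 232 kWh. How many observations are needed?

For a mean, the margin of error is E = z·σ/√n, so n = (zσ/E)².
At 96% confidence, z = 2.054.
n = (2.054 × 232 / 34.5)² = 190.78
Round up: n = 191.

191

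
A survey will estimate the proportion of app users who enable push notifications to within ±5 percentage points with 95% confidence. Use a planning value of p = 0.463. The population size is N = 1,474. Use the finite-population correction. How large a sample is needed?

For a proportion with margin E = 0.05 at 95% confidence, z = 1.960.
n = p̂(1−p̂)(z/E)² = 0.463 × 0.537 × (1.960/0.05)² = 382.06 — call this n₀.
Finite-population correction with N = 1,474: n = n₀ / (1 + (n₀−1)/N) = 382.06 / 1.259 = 303.46
Round up: n = 304.

304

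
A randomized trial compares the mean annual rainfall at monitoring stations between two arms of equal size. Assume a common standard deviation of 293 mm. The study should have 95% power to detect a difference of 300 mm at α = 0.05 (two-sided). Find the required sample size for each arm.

25 per group

For two equal groups, n per group = 2·((z_{α/2} + z_β)·σ/δ)².
z_{α/2} = 1.960; z_β = 1.645 (power 95%).
n = 2 × (3.605 × 293 / 300)² = 2 × 12.40 = 24.80
Round up: n = 25 per group.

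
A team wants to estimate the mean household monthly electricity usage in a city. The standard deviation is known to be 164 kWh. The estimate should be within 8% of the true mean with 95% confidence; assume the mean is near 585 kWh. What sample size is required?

For a mean, the margin of error is E = z·σ/√n, so n = (zσ/E)².
At 95% confidence, z = 1.960.
E = 8% of 585 = 46.8 kWh.
n = (1.960 × 164 / 46.8)² = 47.17
Round up: n = 48.

48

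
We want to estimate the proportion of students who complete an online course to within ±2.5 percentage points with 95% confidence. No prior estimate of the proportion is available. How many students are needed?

For a proportion with margin E = 0.025 at 95% confidence, z = 1.960.
With no prior estimate, use p = 0.5, which maximizes p(1−p) at 0.25.
n = 0.25 × (z/E)² = 0.25 × (1.960/0.025)² = 1536.64
Round up: n = 1537.

1537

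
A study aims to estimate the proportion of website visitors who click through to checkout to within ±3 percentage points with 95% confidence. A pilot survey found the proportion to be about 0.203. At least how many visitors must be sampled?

For a proportion with margin E = 0.03 at 95% confidence, z = 1.960.
n = p̂(1−p̂)(z/E)² = 0.203 × 0.797 × (1.960/0.03)² = 690.60
Round up: n = 691.

691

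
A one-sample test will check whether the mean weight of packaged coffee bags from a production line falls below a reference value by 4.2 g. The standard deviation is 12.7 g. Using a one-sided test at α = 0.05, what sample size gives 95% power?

For a one-sample z-test, n = ((z_α + z_β)·σ/δ)².
z_α = 1.645 (one-sided α = 0.05); z_β = 1.645 (power 95% → β = 0.05).
n = (3.290 × 12.7 / 4.2)² = 98.97
Round up: n = 99.

n = 99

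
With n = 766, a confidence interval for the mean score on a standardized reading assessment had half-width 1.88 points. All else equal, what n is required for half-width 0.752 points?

Margin of error scales as 1/√n, so n₂ = n₁·(E₁/E₂)².
n₂ = 766 × (1.88/0.752)² = 766 × 6.25 = 4787.50
Round up: n₂ = 4788.

4788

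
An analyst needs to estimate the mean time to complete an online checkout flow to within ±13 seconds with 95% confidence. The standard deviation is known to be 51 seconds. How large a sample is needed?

60

For a mean, the margin of error is E = z·σ/√n, so n = (zσ/E)².
At 95% confidence, z = 1.960.
n = (1.960 × 51 / 13)² = 59.12
Round up: n = 60.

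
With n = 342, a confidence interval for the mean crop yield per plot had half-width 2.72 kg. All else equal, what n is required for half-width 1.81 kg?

Margin of error scales as 1/√n, so n₂ = n₁·(E₁/E₂)².
n₂ = 342 × (2.72/1.81)² = 342 × 2.258 = 772.24
Round up: n₂ = 773.

773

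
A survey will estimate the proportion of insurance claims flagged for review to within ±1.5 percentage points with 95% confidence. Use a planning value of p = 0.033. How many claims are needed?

For a proportion with margin E = 0.015 at 95% confidence, z = 1.960.
n = p̂(1−p̂)(z/E)² = 0.033 × 0.967 × (1.960/0.015)² = 544.84
Round up: n = 545.

545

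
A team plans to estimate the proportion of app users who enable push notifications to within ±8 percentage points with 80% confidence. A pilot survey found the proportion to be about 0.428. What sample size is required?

For a proportion with margin E = 0.08 at 80% confidence, z = 1.282.
n = p̂(1−p̂)(z/E)² = 0.428 × 0.572 × (1.282/0.08)² = 62.87
Round up: n = 63.

63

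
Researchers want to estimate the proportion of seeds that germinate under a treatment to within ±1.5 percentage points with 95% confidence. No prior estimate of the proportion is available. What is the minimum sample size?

4269

For a proportion with margin E = 0.015 at 95% confidence, z = 1.960.
With no prior estimate, use p = 0.5, which maximizes p(1−p) at 0.25.
n = 0.25 × (z/E)² = 0.25 × (1.960/0.015)² = 4268.44
Round up: n = 4269.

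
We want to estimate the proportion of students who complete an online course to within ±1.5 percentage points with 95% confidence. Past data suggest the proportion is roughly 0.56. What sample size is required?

4207

For a proportion with margin E = 0.015 at 95% confidence, z = 1.960.
n = p̂(1−p̂)(z/E)² = 0.56 × 0.44 × (1.960/0.015)² = 4206.98
Round up: n = 4207.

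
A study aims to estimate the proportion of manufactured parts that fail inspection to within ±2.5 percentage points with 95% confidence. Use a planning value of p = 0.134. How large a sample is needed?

For a proportion with margin E = 0.025 at 95% confidence, z = 1.960.
n = p̂(1−p̂)(z/E)² = 0.134 × 0.866 × (1.960/0.025)² = 713.27
Round up: n = 714.

n = 714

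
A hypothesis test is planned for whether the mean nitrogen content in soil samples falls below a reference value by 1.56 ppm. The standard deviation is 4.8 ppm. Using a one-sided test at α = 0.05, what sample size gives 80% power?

For a one-sample z-test, n = ((z_α + z_β)·σ/δ)².
z_α = 1.645 (one-sided α = 0.05); z_β = 0.842 (power 80% → β = 0.2).
n = (2.487 × 4.8 / 1.56)² = 58.56
Round up: n = 59.

59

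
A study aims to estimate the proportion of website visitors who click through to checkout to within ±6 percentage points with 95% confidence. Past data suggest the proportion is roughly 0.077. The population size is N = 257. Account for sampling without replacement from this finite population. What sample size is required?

n = 59

For a proportion with margin E = 0.06 at 95% confidence, z = 1.960.
n = p̂(1−p̂)(z/E)² = 0.077 × 0.923 × (1.960/0.06)² = 75.84 — call this n₀.
Finite-population correction with N = 257: n = n₀ / (1 + (n₀−1)/N) = 75.84 / 1.291 = 58.75
Round up: n = 59.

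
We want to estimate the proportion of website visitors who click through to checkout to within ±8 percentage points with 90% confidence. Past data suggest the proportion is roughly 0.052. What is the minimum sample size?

For a proportion with margin E = 0.08 at 90% confidence, z = 1.645.
n = p̂(1−p̂)(z/E)² = 0.052 × 0.948 × (1.645/0.08)² = 20.84
Round up: n = 21.

21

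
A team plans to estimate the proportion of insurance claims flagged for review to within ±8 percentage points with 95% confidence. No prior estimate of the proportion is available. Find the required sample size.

151

For a proportion with margin E = 0.08 at 95% confidence, z = 1.960.
With no prior estimate, use p = 0.5, which maximizes p(1−p) at 0.25.
n = 0.25 × (z/E)² = 0.25 × (1.960/0.08)² = 150.06
Round up: n = 151.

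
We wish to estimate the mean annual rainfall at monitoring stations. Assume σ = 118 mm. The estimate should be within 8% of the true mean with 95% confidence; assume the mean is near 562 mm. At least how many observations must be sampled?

27

For a mean, the margin of error is E = z·σ/√n, so n = (zσ/E)².
At 95% confidence, z = 1.960.
E = 8% of 562 = 44.96 mm.
n = (1.960 × 118 / 44.96)² = 26.46
Round up: n = 27.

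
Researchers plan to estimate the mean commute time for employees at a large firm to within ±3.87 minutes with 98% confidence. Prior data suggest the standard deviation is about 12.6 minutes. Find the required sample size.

n = 58

For a mean, the margin of error is E = z·σ/√n, so n = (zσ/E)².
At 98% confidence, z = 2.326.
n = (2.326 × 12.6 / 3.87)² = 57.35
Round up: n = 58.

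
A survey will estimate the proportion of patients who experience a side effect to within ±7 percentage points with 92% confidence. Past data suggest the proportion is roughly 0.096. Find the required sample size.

For a proportion with margin E = 0.07 at 92% confidence, z = 1.751.
n = p̂(1−p̂)(z/E)² = 0.096 × 0.904 × (1.751/0.07)² = 54.30
Round up: n = 55.

55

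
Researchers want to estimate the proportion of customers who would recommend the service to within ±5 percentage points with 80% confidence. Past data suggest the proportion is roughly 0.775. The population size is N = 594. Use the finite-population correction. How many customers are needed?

97

For a proportion with margin E = 0.05 at 80% confidence, z = 1.282.
n = p̂(1−p̂)(z/E)² = 0.775 × 0.225 × (1.282/0.05)² = 114.64 — call this n₀.
Finite-population correction with N = 594: n = n₀ / (1 + (n₀−1)/N) = 114.64 / 1.191 = 96.26
Round up: n = 97.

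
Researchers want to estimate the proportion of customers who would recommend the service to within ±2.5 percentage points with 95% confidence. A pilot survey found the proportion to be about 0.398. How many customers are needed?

For a proportion with margin E = 0.025 at 95% confidence, z = 1.960.
n = p̂(1−p̂)(z/E)² = 0.398 × 0.602 × (1.960/0.025)² = 1472.69
Round up: n = 1473.

1473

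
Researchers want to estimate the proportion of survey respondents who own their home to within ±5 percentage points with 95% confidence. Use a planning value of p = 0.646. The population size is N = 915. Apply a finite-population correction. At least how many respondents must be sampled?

n = 255

For a proportion with margin E = 0.05 at 95% confidence, z = 1.960.
n = p̂(1−p̂)(z/E)² = 0.646 × 0.354 × (1.960/0.05)² = 351.40 — call this n₀.
Finite-population correction with N = 915: n = n₀ / (1 + (n₀−1)/N) = 351.40 / 1.383 = 254.09
Round up: n = 255.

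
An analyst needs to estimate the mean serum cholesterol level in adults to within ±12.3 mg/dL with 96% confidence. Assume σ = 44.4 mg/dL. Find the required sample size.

For a mean, the margin of error is E = z·σ/√n, so n = (zσ/E)².
At 96% confidence, z = 2.054.
n = (2.054 × 44.4 / 12.3)² = 54.97
Round up: n = 55.

55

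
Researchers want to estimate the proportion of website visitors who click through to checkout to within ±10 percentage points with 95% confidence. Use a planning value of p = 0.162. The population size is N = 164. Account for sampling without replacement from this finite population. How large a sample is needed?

For a proportion with margin E = 0.1 at 95% confidence, z = 1.960.
n = p̂(1−p̂)(z/E)² = 0.162 × 0.838 × (1.960/0.1)² = 52.15 — call this n₀.
Finite-population correction with N = 164: n = n₀ / (1 + (n₀−1)/N) = 52.15 / 1.312 = 39.75
Round up: n = 40.

40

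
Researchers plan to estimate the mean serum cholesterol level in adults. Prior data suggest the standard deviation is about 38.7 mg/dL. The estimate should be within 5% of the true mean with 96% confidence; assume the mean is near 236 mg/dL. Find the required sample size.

n = 46

For a mean, the margin of error is E = z·σ/√n, so n = (zσ/E)².
At 96% confidence, z = 2.054.
E = 5% of 236 = 11.8 mg/dL.
n = (2.054 × 38.7 / 11.8)² = 45.38
Round up: n = 46.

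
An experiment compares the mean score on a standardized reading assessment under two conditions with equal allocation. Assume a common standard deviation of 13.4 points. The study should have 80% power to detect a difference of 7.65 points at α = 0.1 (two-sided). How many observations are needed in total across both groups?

76 total

For two equal groups, n per group = 2·((z_{α/2} + z_β)·σ/δ)².
z_{α/2} = 1.645; z_β = 0.842 (power 80%).
n = 2 × (2.487 × 13.4 / 7.65)² = 2 × 18.98 = 37.96
Round up: n = 38 per group.
Total across both groups: 2 × 38 = 76.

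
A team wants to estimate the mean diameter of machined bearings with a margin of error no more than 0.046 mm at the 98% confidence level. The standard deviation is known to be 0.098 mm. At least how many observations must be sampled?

25

For a mean, the margin of error is E = z·σ/√n, so n = (zσ/E)².
At 98% confidence, z = 2.326.
n = (2.326 × 0.098 / 0.046)² = 24.56
Round up: n = 25.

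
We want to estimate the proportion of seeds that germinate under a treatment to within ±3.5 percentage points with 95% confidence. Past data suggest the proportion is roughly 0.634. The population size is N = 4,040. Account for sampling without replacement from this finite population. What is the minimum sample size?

n = 617

For a proportion with margin E = 0.035 at 95% confidence, z = 1.960.
n = p̂(1−p̂)(z/E)² = 0.634 × 0.366 × (1.960/0.035)² = 727.69 — call this n₀.
Finite-population correction with N = 4,040: n = n₀ / (1 + (n₀−1)/N) = 727.69 / 1.18 = 616.69
Round up: n = 617.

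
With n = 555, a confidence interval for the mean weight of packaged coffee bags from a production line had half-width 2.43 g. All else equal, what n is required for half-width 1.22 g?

Margin of error scales as 1/√n, so n₂ = n₁·(E₁/E₂)².
n₂ = 555 × (2.43/1.22)² = 555 × 3.967 = 2201.68
Round up: n₂ = 2202.

n = 2202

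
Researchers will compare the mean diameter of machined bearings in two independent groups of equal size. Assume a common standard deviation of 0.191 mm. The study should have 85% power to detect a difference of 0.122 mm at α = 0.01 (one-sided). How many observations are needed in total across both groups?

For two equal groups, n per group = 2·((z_α + z_β)·σ/δ)².
z_α = 2.326; z_β = 1.036 (power 85%).
n = 2 × (3.362 × 0.191 / 0.122)² = 2 × 27.70 = 55.40
Round up: n = 56 per group.
Total across both groups: 2 × 56 = 112.

112 total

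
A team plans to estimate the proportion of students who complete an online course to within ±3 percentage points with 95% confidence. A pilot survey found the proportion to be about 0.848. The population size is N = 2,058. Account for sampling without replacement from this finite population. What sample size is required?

435

For a proportion with margin E = 0.03 at 95% confidence, z = 1.960.
n = p̂(1−p̂)(z/E)² = 0.848 × 0.152 × (1.960/0.03)² = 550.19 — call this n₀.
Finite-population correction with N = 2,058: n = n₀ / (1 + (n₀−1)/N) = 550.19 / 1.267 = 434.25
Round up: n = 435.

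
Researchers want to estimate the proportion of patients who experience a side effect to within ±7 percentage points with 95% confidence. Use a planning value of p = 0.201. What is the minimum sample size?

For a proportion with margin E = 0.07 at 95% confidence, z = 1.960.
n = p̂(1−p̂)(z/E)² = 0.201 × 0.799 × (1.960/0.07)² = 125.91
Round up: n = 126.

126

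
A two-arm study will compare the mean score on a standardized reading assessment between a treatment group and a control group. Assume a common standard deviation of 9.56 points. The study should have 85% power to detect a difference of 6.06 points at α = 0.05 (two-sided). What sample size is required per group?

45 per group

For two equal groups, n per group = 2·((z_{α/2} + z_β)·σ/δ)².
z_{α/2} = 1.960; z_β = 1.036 (power 85%).
n = 2 × (2.996 × 9.56 / 6.06)² = 2 × 22.34 = 44.68
Round up: n = 45 per group.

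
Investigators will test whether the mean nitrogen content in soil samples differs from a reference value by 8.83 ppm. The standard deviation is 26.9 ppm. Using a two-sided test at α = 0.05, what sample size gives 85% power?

n = 84

For a one-sample z-test, n = ((z_{α/2} + z_β)·σ/δ)².
z_{α/2} = 1.960 (two-sided α = 0.05); z_β = 1.036 (power 85% → β = 0.15).
n = (2.996 × 26.9 / 8.83)² = 83.30
Round up: n = 84.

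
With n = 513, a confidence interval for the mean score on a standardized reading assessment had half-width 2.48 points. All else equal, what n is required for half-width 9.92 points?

n = 33

Margin of error scales as 1/√n, so n₂ = n₁·(E₁/E₂)².
n₂ = 513 × (2.48/9.92)² = 513 × 0.0625 = 32.06
Round up: n₂ = 33.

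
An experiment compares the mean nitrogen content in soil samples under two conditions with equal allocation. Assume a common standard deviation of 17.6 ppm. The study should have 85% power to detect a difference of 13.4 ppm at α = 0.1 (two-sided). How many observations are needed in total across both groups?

50 total

For two equal groups, n per group = 2·((z_{α/2} + z_β)·σ/δ)².
z_{α/2} = 1.645; z_β = 1.036 (power 85%).
n = 2 × (2.681 × 17.6 / 13.4)² = 2 × 12.40 = 24.80
Round up: n = 25 per group.
Total across both groups: 2 × 25 = 50.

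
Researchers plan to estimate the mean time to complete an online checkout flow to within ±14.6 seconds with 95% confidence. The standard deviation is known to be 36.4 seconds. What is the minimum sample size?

24

For a mean, the margin of error is E = z·σ/√n, so n = (zσ/E)².
At 95% confidence, z = 1.960.
n = (1.960 × 36.4 / 14.6)² = 23.88
Round up: n = 24.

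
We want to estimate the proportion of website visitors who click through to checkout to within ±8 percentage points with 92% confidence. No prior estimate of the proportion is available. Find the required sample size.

For a proportion with margin E = 0.08 at 92% confidence, z = 1.751.
With no prior estimate, use p = 0.5, which maximizes p(1−p) at 0.25.
n = 0.25 × (z/E)² = 0.25 × (1.751/0.08)² = 119.77
Round up: n = 120.

120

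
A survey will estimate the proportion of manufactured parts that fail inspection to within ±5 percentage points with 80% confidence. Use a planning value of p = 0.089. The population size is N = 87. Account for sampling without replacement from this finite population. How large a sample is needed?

For a proportion with margin E = 0.05 at 80% confidence, z = 1.282.
n = p̂(1−p̂)(z/E)² = 0.089 × 0.911 × (1.282/0.05)² = 53.30 — call this n₀.
Finite-population correction with N = 87: n = n₀ / (1 + (n₀−1)/N) = 53.30 / 1.601 = 33.29
Round up: n = 34.

34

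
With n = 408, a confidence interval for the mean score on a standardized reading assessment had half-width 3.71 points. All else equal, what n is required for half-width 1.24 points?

Margin of error scales as 1/√n, so n₂ = n₁·(E₁/E₂)².
n₂ = 408 × (3.71/1.24)² = 408 × 8.952 = 3652.42
Round up: n₂ = 3653.

3653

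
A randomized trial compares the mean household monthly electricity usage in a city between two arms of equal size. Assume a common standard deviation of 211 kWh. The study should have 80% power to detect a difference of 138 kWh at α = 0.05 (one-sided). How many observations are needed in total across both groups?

For two equal groups, n per group = 2·((z_α + z_β)·σ/δ)².
z_α = 1.645; z_β = 0.842 (power 80%).
n = 2 × (2.487 × 211 / 138)² = 2 × 14.46 = 28.92
Round up: n = 29 per group.
Total across both groups: 2 × 29 = 58.

58 total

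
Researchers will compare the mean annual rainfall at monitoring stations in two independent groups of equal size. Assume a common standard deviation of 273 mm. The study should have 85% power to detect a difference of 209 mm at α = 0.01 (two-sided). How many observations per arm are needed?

For two equal groups, n per group = 2·((z_{α/2} + z_β)·σ/δ)².
z_{α/2} = 2.576; z_β = 1.036 (power 85%).
n = 2 × (3.612 × 273 / 209)² = 2 × 22.26 = 44.52
Round up: n = 45 per group.

45 per group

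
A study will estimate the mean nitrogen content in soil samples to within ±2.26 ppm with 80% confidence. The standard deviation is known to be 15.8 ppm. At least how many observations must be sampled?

For a mean, the margin of error is E = z·σ/√n, so n = (zσ/E)².
At 80% confidence, z = 1.282.
n = (1.282 × 15.8 / 2.26)² = 80.33
Round up: n = 81.

81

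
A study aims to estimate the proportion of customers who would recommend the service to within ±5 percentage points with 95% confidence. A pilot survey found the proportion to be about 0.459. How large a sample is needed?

For a proportion with margin E = 0.05 at 95% confidence, z = 1.960.
n = p̂(1−p̂)(z/E)² = 0.459 × 0.541 × (1.960/0.05)² = 381.58
Round up: n = 382.

382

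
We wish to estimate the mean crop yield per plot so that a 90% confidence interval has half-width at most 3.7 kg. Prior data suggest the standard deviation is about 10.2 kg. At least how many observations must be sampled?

For a mean, the margin of error is E = z·σ/√n, so n = (zσ/E)².
At 90% confidence, z = 1.645.
n = (1.645 × 10.2 / 3.7)² = 20.56
Round up: n = 21.

21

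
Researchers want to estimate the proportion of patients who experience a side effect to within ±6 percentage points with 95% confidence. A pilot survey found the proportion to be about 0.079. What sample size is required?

n = 78

For a proportion with margin E = 0.06 at 95% confidence, z = 1.960.
n = p̂(1−p̂)(z/E)² = 0.079 × 0.921 × (1.960/0.06)² = 77.64
Round up: n = 78.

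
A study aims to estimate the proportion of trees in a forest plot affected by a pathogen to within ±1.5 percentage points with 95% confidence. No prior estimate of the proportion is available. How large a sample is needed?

n = 4269

For a proportion with margin E = 0.015 at 95% confidence, z = 1.960.
With no prior estimate, use p = 0.5, which maximizes p(1−p) at 0.25.
n = 0.25 × (z/E)² = 0.25 × (1.960/0.015)² = 4268.44
Round up: n = 4269.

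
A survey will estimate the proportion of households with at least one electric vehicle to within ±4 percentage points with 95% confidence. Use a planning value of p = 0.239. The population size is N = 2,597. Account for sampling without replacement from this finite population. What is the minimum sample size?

374

For a proportion with margin E = 0.04 at 95% confidence, z = 1.960.
n = p̂(1−p̂)(z/E)² = 0.239 × 0.761 × (1.960/0.04)² = 436.69 — call this n₀.
Finite-population correction with N = 2,597: n = n₀ / (1 + (n₀−1)/N) = 436.69 / 1.168 = 373.88
Round up: n = 374.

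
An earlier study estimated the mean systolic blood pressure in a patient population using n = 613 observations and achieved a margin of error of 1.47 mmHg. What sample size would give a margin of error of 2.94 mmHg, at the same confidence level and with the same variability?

Margin of error scales as 1/√n, so n₂ = n₁·(E₁/E₂)².
n₂ = 613 × (1.47/2.94)² = 613 × 0.25 = 153.25
Round up: n₂ = 154.

154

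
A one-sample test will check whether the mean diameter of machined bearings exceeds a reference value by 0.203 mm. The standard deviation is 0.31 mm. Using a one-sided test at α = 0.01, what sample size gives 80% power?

For a one-sample z-test, n = ((z_α + z_β)·σ/δ)².
z_α = 2.326 (one-sided α = 0.01); z_β = 0.842 (power 80% → β = 0.2).
n = (3.168 × 0.31 / 0.203)² = 23.40
Round up: n = 24.

n = 24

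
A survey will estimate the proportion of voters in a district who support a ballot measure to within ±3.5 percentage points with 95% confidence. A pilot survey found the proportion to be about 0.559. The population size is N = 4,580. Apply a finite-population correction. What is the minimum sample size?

For a proportion with margin E = 0.035 at 95% confidence, z = 1.960.
n = p̂(1−p̂)(z/E)² = 0.559 × 0.441 × (1.960/0.035)² = 773.08 — call this n₀.
Finite-population correction with N = 4,580: n = n₀ / (1 + (n₀−1)/N) = 773.08 / 1.169 = 661.32
Round up: n = 662.

662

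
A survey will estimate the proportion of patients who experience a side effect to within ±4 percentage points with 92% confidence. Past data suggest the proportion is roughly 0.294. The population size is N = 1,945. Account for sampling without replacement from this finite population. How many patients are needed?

n = 331

For a proportion with margin E = 0.04 at 92% confidence, z = 1.751.
n = p̂(1−p̂)(z/E)² = 0.294 × 0.706 × (1.751/0.04)² = 397.74 — call this n₀.
Finite-population correction with N = 1,945: n = n₀ / (1 + (n₀−1)/N) = 397.74 / 1.204 = 330.35
Round up: n = 331.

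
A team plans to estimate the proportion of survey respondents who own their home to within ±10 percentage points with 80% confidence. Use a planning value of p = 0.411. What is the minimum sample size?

For a proportion with margin E = 0.1 at 80% confidence, z = 1.282.
n = p̂(1−p̂)(z/E)² = 0.411 × 0.589 × (1.282/0.1)² = 39.79
Round up: n = 40.

40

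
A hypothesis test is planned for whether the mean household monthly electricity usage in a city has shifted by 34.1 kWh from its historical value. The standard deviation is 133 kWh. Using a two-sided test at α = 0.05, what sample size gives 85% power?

137

For a one-sample z-test, n = ((z_{α/2} + z_β)·σ/δ)².
z_{α/2} = 1.960 (two-sided α = 0.05); z_β = 1.036 (power 85% → β = 0.15).
n = (2.996 × 133 / 34.1)² = 136.55
Round up: n = 137.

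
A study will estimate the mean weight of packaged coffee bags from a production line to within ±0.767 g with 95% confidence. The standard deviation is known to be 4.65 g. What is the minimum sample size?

142

For a mean, the margin of error is E = z·σ/√n, so n = (zσ/E)².
At 95% confidence, z = 1.960.
n = (1.960 × 4.65 / 0.767)² = 141.20
Round up: n = 142.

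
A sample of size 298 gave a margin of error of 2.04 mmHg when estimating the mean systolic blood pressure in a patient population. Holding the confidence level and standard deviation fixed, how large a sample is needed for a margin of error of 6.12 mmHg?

34

Margin of error scales as 1/√n, so n₂ = n₁·(E₁/E₂)².
n₂ = 298 × (2.04/6.12)² = 298 × 0.1111 = 33.11
Round up: n₂ = 34.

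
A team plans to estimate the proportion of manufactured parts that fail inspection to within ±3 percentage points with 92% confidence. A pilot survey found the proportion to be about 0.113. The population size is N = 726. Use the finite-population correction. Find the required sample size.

For a proportion with margin E = 0.03 at 92% confidence, z = 1.751.
n = p̂(1−p̂)(z/E)² = 0.113 × 0.887 × (1.751/0.03)² = 341.45 — call this n₀.
Finite-population correction with N = 726: n = n₀ / (1 + (n₀−1)/N) = 341.45 / 1.469 = 232.44
Round up: n = 233.

233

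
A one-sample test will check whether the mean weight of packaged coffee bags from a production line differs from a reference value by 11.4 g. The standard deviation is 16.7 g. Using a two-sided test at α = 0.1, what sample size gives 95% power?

For a one-sample z-test, n = ((z_{α/2} + z_β)·σ/δ)².
z_{α/2} = 1.645 (two-sided α = 0.1); z_β = 1.645 (power 95% → β = 0.05).
n = (3.290 × 16.7 / 11.4)² = 23.23
Round up: n = 24.

24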